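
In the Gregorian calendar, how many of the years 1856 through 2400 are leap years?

Multiples of 4 in [1856,2400]: 137.
Of those, multiples of 100: 6 (not leap unless ÷400).
Multiples of 400: 2.
Leap years = 137 − 6 + 2 = 133.

133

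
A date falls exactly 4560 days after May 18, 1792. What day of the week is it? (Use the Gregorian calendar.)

Monday

May 18, 1792 is a Friday.
4560 mod 7 = 3, so 4560 days after a Friday is Friday + 3 = Monday.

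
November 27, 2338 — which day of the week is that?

Sunday

Doomsday rule: the anchor day for the 2300s is Wednesday. For year 38: 38÷12 = 3 r 2, and 2÷4 = 0, so 3+2+0 = 5.
Wednesday + 5 ≡ Monday — that's 2338's doomsday.
In November the doomsday date is Nov 7.
Nov 27 is 20 days after Nov 7; 20 mod 7 = 6, so Monday + 6 = Sunday.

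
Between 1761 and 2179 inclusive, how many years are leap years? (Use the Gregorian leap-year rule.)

101

Multiples of 4 in [1761,2179]: 104.
Of those, multiples of 100: 4 (not leap unless ÷400).
Multiples of 400: 1.
Leap years = 104 − 4 + 1 = 101.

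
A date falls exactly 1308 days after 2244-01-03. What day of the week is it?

Tuesday

Jan 3, 2244 is a Wednesday.
1308 mod 7 = 6, so 1308 days after a Wednesday is Wednesday + 6 = Tuesday.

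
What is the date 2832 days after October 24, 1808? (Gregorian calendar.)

July 26, 1816

+365 (one year) → Oct 24, 1809 (2467 left).
+365 (one year) → Oct 24, 1810 (2102 left).
+365 (one year) → Oct 24, 1811 (1737 left).
+366 (one year; includes Feb 29, 1812) → Oct 24, 1812 (1371 left).
+365 (one year) → Oct 24, 1813 (1006 left).
+365 (one year) → Oct 24, 1814 (641 left).
+365 (one year) → Oct 24, 1815 (276 left).
Oct has 31 days: +8 → Nov 1, 1815 (268 left).
Nov has 30 days: +30 → Dec 1, 1815 (238 left).
Dec has 31 days: +31 → Jan 1, 1816 (207 left).
Jan has 31 days: +31 → Feb 1, 1816 (176 left).
Feb has 29 days: +29 → Mar 1, 1816 (147 left).
Mar has 31 days: +31 → Apr 1, 1816 (116 left).
Apr has 30 days: +30 → May 1, 1816 (86 left).
May has 31 days: +31 → Jun 1, 1816 (55 left).
Jun has 30 days: +30 → Jul 1, 1816 (25 left).
+25 → Jul 26, 1816.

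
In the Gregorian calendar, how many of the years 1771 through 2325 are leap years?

Multiples of 4 in [1771,2325]: 139.
Of those, multiples of 100: 6 (not leap unless ÷400).
Multiples of 400: 1.
Leap years = 139 − 6 + 1 = 134.

134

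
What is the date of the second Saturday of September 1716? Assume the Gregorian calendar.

September 12, 1716

September 1, 1716 is a Tuesday.
The first Saturday is therefore September 5 (4 days later).
The second Saturday is 5 + 1×7 = September 12.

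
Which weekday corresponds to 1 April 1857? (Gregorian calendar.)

Doomsday rule: the anchor day for the 1800s is Friday. For year 57: 57÷12 = 4 r 9, and 9÷4 = 2, so 4+9+2 = 15.
Friday + 15 ≡ Saturday — that's 1857's doomsday.
In April the doomsday date is Apr 4.
Apr 1 is 3 days before Apr 4; 3 mod 7 = 3, so Saturday − 3 = Wednesday.

Wednesday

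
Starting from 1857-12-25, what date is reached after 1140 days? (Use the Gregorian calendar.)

February 7, 1861

+365 (one year) → Dec 25, 1858 (775 left).
+365 (one year) → Dec 25, 1859 (410 left).
+366 (one year; includes Feb 29, 1860) → Dec 25, 1860 (44 left).
Dec has 31 days: +7 → Jan 1, 1861 (37 left).
Jan has 31 days: +31 → Feb 1, 1861 (6 left).
+6 → Feb 7, 1861.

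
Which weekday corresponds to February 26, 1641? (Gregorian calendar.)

Doomsday rule: the anchor day for the 1600s is Tuesday. For year 41: 41÷12 = 3 r 5, and 5÷4 = 1, so 3+5+1 = 9.
Tuesday + 9 ≡ Thursday — that's 1641's doomsday.
In February the doomsday date is Feb 28 (1641 is not a leap year).
Feb 26 is 2 days before Feb 28; 2 mod 7 = 2, so Thursday − 2 = Tuesday.

Tuesday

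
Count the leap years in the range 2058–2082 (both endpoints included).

6

Multiples of 4 in [2058,2082]: 6.
Of those, multiples of 100: 0 (not leap unless ÷400).
Multiples of 400: 0.
Leap years = 6 − 0 + 0 = 6.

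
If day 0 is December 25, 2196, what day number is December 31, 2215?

Dec 25, 2196 → Dec 25, 2197: 365 days.
Dec 25, 2197 → Dec 25, 2198: 365 days.
Dec 25, 2198 → Dec 25, 2199: 365 days.
Dec 25, 2199 → Dec 25, 2200: 365 days.
Dec 25, 2200 → Dec 25, 2201: 365 days.
Dec 25, 2201 → Dec 25, 2202: 365 days.
Dec 25, 2202 → Dec 25, 2203: 365 days.
Dec 25, 2203 → Dec 25, 2204: 366 days (Feb 29, 2204 is in that span).
Dec 25, 2204 → Dec 25, 2205: 365 days.
Dec 25, 2205 → Dec 25, 2206: 365 days.
Dec 25, 2206 → Dec 25, 2207: 365 days.
Dec 25, 2207 → Dec 25, 2208: 366 days (Feb 29, 2208 is in that span).
Dec 25, 2208 → Dec 25, 2209: 365 days.
Dec 25, 2209 → Dec 25, 2210: 365 days.
Dec 25, 2210 → Dec 25, 2211: 365 days.
Dec 25, 2211 → Dec 25, 2212: 366 days (Feb 29, 2212 is in that span).
Dec 25, 2212 → Dec 25, 2213: 365 days.
Dec 25, 2213 → Dec 25, 2214: 365 days.
Dec 25, 2214 → Jan 25, 2215: 31 days (December has 31).
Jan 25, 2215 → Feb 25, 2215: 31 days (January has 31).
Feb 25, 2215 → Mar 25, 2215: 28 days (February has 28).
Mar 25, 2215 → Apr 25, 2215: 31 days (March has 31).
Apr 25, 2215 → May 25, 2215: 30 days (April has 30).
May 25, 2215 → Jun 25, 2215: 31 days (May has 31).
Jun 25, 2215 → Jul 25, 2215: 30 days (June has 30).
Jul 25, 2215 → Aug 25, 2215: 31 days (July has 31).
Aug 25, 2215 → Sep 25, 2215: 31 days (August has 31).
Sep 25, 2215 → Oct 25, 2215: 30 days (September has 30).
Oct 25, 2215 → Nov 25, 2215: 31 days (October has 31).
Nov 25, 2215 → Dec 25, 2215: 30 days (November has 30).
Dec 25, 2215 → Dec 31, 2215: 6 days.
Total: 6944 days.

6944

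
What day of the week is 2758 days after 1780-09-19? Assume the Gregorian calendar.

First find the weekday of Sep 19, 1780. Doomsday rule: the anchor day for the 1700s is Sunday. For year 80: 80÷12 = 6 r 8, and 8÷4 = 2, so 6+8+2 = 16.
Sunday + 16 ≡ Tuesday — that's 1780's doomsday.
In September the doomsday date is Sep 5.
Sep 19 is 14 days after Sep 5; 14 mod 7 = 0, so Tuesday + 0 = Tuesday.
2758 mod 7 = 0, so 2758 days after a Tuesday is Tuesday + 0 = Tuesday.

Tuesday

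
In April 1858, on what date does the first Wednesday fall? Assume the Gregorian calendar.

April 7, 1858

April 1, 1858 is a Thursday.
The first Wednesday is therefore April 7 (6 days later).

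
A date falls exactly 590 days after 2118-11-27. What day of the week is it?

First find the weekday of Nov 27, 2118. Doomsday rule: the anchor day for the 2100s is Sunday. For year 18: 18÷12 = 1 r 6, and 6÷4 = 1, so 1+6+1 = 8.
Sunday + 8 ≡ Monday — that's 2118's doomsday.
In November the doomsday date is Nov 7.
Nov 27 is 20 days after Nov 7; 20 mod 7 = 6, so Monday + 6 = Sunday.
590 mod 7 = 2, so 590 days after a Sunday is Sunday + 2 = Tuesday.

Tuesday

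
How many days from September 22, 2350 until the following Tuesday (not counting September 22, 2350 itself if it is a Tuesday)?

4

Sep 22, 2350 is a Friday.
From Friday to the next Tuesday is 4 days.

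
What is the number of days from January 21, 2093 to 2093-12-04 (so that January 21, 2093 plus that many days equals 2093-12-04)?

317

Jan 21, 2093 → Feb 21, 2093: 31 days (January has 31).
Feb 21, 2093 → Mar 21, 2093: 28 days (February has 28).
Mar 21, 2093 → Apr 21, 2093: 31 days (March has 31).
Apr 21, 2093 → May 21, 2093: 30 days (April has 30).
May 21, 2093 → Jun 21, 2093: 31 days (May has 31).
Jun 21, 2093 → Jul 21, 2093: 30 days (June has 30).
Jul 21, 2093 → Aug 21, 2093: 31 days (July has 31).
Aug 21, 2093 → Sep 21, 2093: 31 days (August has 31).
Sep 21, 2093 → Oct 21, 2093: 30 days (September has 30).
Oct 21, 2093 → Nov 21, 2093: 31 days (October has 31).
Nov 21, 2093 → Dec 4, 2093: 13 days.
Total: 317 days.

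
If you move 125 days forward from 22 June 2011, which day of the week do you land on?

First find the weekday of Jun 22, 2011. Doomsday rule: the anchor day for the 2000s is Tuesday. For year 11: 11÷12 = 0 r 11, and 11÷4 = 2, so 0+11+2 = 13.
Tuesday + 13 ≡ Monday — that's 2011's doomsday.
In June the doomsday date is Jun 6.
Jun 22 is 16 days after Jun 6; 16 mod 7 = 2, so Monday + 2 = Wednesday.
125 mod 7 = 6, so 125 days after a Wednesday is Wednesday + 6 = Tuesday.

Tuesday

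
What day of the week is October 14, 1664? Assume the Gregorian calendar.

Doomsday rule: the anchor day for the 1600s is Tuesday. For year 64: 64÷12 = 5 r 4, and 4÷4 = 1, so 5+4+1 = 10.
Tuesday + 10 ≡ Friday — that's 1664's doomsday.
In October the doomsday date is Oct 10.
Oct 14 is 4 days after Oct 10; 4 mod 7 = 4, so Friday + 4 = Tuesday.

Tuesday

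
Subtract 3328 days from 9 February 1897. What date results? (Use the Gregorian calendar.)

−366 (one year; includes Feb 29, 1896) → Feb 9, 1896 (2962 left).
−365 (one year) → Feb 9, 1895 (2597 left).
−365 (one year) → Feb 9, 1894 (2232 left).
−365 (one year) → Feb 9, 1893 (1867 left).
−366 (one year; includes Feb 29, 1892) → Feb 9, 1892 (1501 left).
−365 (one year) → Feb 9, 1891 (1136 left).
−365 (one year) → Feb 9, 1890 (771 left).
−365 (one year) → Feb 9, 1889 (406 left).
−366 (one year; includes Feb 29, 1888) → Feb 9, 1888 (40 left).
−9 → Jan 31, 1888 (end of Jan, 31 days; 31 left).
−31 → Dec 31, 1887 (end of Dec, 31 days; 0 left).

December 31, 1887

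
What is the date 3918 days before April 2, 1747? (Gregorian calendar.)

July 10, 1736

−365 (one year) → Apr 2, 1746 (3553 left).
−365 (one year) → Apr 2, 1745 (3188 left).
−365 (one year) → Apr 2, 1744 (2823 left).
−366 (one year; includes Feb 29, 1744) → Apr 2, 1743 (2457 left).
−365 (one year) → Apr 2, 1742 (2092 left).
−365 (one year) → Apr 2, 1741 (1727 left).
−365 (one year) → Apr 2, 1740 (1362 left).
−366 (one year; includes Feb 29, 1740) → Apr 2, 1739 (996 left).
−365 (one year) → Apr 2, 1738 (631 left).
−365 (one year) → Apr 2, 1737 (266 left).
−2 → Mar 31, 1737 (end of Mar, 31 days; 264 left).
−31 → Feb 28, 1737 (end of Feb, 28 days; 233 left).
−28 → Jan 31, 1737 (end of Jan, 31 days; 205 left).
−31 → Dec 31, 1736 (end of Dec, 31 days; 174 left).
−31 → Nov 30, 1736 (end of Nov, 30 days; 143 left).
−30 → Oct 31, 1736 (end of Oct, 31 days; 113 left).
−31 → Sep 30, 1736 (end of Sep, 30 days; 82 left).
−30 → Aug 31, 1736 (end of Aug, 31 days; 52 left).
−31 → Jul 31, 1736 (end of Jul, 31 days; 21 left).
−21 → Jul 10, 1736.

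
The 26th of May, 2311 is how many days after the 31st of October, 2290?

7511

Oct 31, 2290 → Oct 31, 2291: 365 days.
Oct 31, 2291 → Oct 31, 2292: 366 days (Feb 29, 2292 is in that span).
Oct 31, 2292 → Oct 31, 2293: 365 days.
Oct 31, 2293 → Oct 31, 2294: 365 days.
Oct 31, 2294 → Oct 31, 2295: 365 days.
Oct 31, 2295 → Oct 31, 2296: 366 days (Feb 29, 2296 is in that span).
Oct 31, 2296 → Oct 31, 2297: 365 days.
Oct 31, 2297 → Oct 31, 2298: 365 days.
Oct 31, 2298 → Oct 31, 2299: 365 days.
Oct 31, 2299 → Oct 31, 2300: 365 days.
Oct 31, 2300 → Oct 31, 2301: 365 days.
Oct 31, 2301 → Oct 31, 2302: 365 days.
Oct 31, 2302 → Oct 31, 2303: 365 days.
Oct 31, 2303 → Oct 31, 2304: 366 days (Feb 29, 2304 is in that span).
Oct 31, 2304 → Oct 31, 2305: 365 days.
Oct 31, 2305 → Oct 31, 2306: 365 days.
Oct 31, 2306 → Oct 31, 2307: 365 days.
Oct 31, 2307 → Oct 31, 2308: 366 days (Feb 29, 2308 is in that span).
Oct 31, 2308 → Oct 31, 2309: 365 days.
Oct 31, 2309 → Oct 31, 2310: 365 days.
Oct 31, 2310 → Nov 30, 2310: 30 days (October has 31).
Nov 30, 2310 → Dec 30, 2310: 30 days (November has 30).
Dec 30, 2310 → Jan 30, 2311: 31 days (December has 31).
Jan 30, 2311 → Feb 28, 2311: 29 days (January has 31).
Feb 28, 2311 → Mar 28, 2311: 28 days (February has 28).
Mar 28, 2311 → Apr 28, 2311: 31 days (March has 31).
Apr 28, 2311 → May 26, 2311: 28 days.
Total: 7511 days.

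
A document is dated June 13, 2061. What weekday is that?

Doomsday rule: the anchor day for the 2000s is Tuesday. For year 61: 61÷12 = 5 r 1, and 1÷4 = 0, so 5+1+0 = 6.
Tuesday + 6 ≡ Monday — that's 2061's doomsday.
In June the doomsday date is Jun 6.
Jun 13 is 7 days after Jun 6; 7 mod 7 = 0, so Monday + 0 = Monday.

Monday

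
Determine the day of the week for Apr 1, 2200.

Doomsday rule: the anchor day for the 2200s is Friday. For year 00: 0÷12 = 0 r 0, and 0÷4 = 0, so 0+0+0 = 0.
Friday + 0 ≡ Friday — that's 2200's doomsday.
In April the doomsday date is Apr 4.
Apr 1 is 3 days before Apr 4; 3 mod 7 = 3, so Friday − 3 = Tuesday.

Tuesday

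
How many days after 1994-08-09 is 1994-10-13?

65

Aug 9, 1994 → Sep 9, 1994: 31 days (August has 31).
Sep 9, 1994 → Oct 9, 1994: 30 days (September has 30).
Oct 9, 1994 → Oct 13, 1994: 4 days.
Total: 65 days.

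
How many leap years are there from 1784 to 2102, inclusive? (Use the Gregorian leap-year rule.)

Multiples of 4 in [1784,2102]: 80.
Of those, multiples of 100: 4 (not leap unless ÷400).
Multiples of 400: 1.
Leap years = 80 − 4 + 1 = 77.

77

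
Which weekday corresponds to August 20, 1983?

Saturday

January 1, 1983 is a Saturday.
Jan 1, 1983 → Feb 1, 1983: 31 days (January has 31).
Feb 1, 1983 → Mar 1, 1983: 28 days (February has 28).
Mar 1, 1983 → Apr 1, 1983: 31 days (March has 31).
Apr 1, 1983 → May 1, 1983: 30 days (April has 30).
May 1, 1983 → Jun 1, 1983: 31 days (May has 31).
Jun 1, 1983 → Jul 1, 1983: 30 days (June has 30).
Jul 1, 1983 → Aug 1, 1983: 31 days (July has 31).
Aug 1, 1983 → Aug 20, 1983: 19 days.
Total: 231 days.
231 mod 7 = 0, so Saturday + 0 = Saturday.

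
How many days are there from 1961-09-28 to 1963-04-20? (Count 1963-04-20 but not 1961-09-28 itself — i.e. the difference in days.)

569

Sep 28, 1961 → Sep 28, 1962: 365 days.
Sep 28, 1962 → Oct 28, 1962: 30 days (September has 30).
Oct 28, 1962 → Nov 28, 1962: 31 days (October has 31).
Nov 28, 1962 → Dec 28, 1962: 30 days (November has 30).
Dec 28, 1962 → Jan 28, 1963: 31 days (December has 31).
Jan 28, 1963 → Feb 28, 1963: 31 days (January has 31).
Feb 28, 1963 → Mar 28, 1963: 28 days (February has 28).
Mar 28, 1963 → Apr 20, 1963: 23 days.
Total: 569 days.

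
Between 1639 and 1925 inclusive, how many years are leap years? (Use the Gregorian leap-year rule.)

Multiples of 4 in [1639,1925]: 72.
Of those, multiples of 100: 3 (not leap unless ÷400).
Multiples of 400: 0.
Leap years = 72 − 3 + 0 = 69.

69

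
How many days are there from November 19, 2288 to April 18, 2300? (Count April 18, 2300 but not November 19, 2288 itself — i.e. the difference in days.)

4167

Nov 19, 2288 → Nov 19, 2289: 365 days.
Nov 19, 2289 → Nov 19, 2290: 365 days.
Nov 19, 2290 → Nov 19, 2291: 365 days.
Nov 19, 2291 → Nov 19, 2292: 366 days (Feb 29, 2292 is in that span).
Nov 19, 2292 → Nov 19, 2293: 365 days.
Nov 19, 2293 → Nov 19, 2294: 365 days.
Nov 19, 2294 → Nov 19, 2295: 365 days.
Nov 19, 2295 → Nov 19, 2296: 366 days (Feb 29, 2296 is in that span).
Nov 19, 2296 → Nov 19, 2297: 365 days.
Nov 19, 2297 → Nov 19, 2298: 365 days.
Nov 19, 2298 → Nov 19, 2299: 365 days.
Nov 19, 2299 → Dec 19, 2299: 30 days (November has 30).
Dec 19, 2299 → Jan 19, 2300: 31 days (December has 31).
Jan 19, 2300 → Feb 19, 2300: 31 days (January has 31).
Feb 19, 2300 → Mar 19, 2300: 28 days (February has 28).
Mar 19, 2300 → Apr 18, 2300: 30 days.
Total: 4167 days.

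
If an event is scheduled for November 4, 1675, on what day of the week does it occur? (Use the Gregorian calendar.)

Doomsday rule: the anchor day for the 1600s is Tuesday. For year 75: 75÷12 = 6 r 3, and 3÷4 = 0, so 6+3+0 = 9.
Tuesday + 9 ≡ Thursday — that's 1675's doomsday.
In November the doomsday date is Nov 7.
Nov 4 is 3 days before Nov 7; 3 mod 7 = 3, so Thursday − 3 = Monday.

Monday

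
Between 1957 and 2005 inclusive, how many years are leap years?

Multiples of 4 in [1957,2005]: 12.
Of those, multiples of 100: 1 (not leap unless ÷400).
Multiples of 400: 1.
Leap years = 12 − 1 + 1 = 12.

12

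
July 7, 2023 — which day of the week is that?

Doomsday rule: the anchor day for the 2000s is Tuesday. For year 23: 23÷12 = 1 r 11, and 11÷4 = 2, so 1+11+2 = 14.
Tuesday + 14 ≡ Tuesday — that's 2023's doomsday.
In July the doomsday date is Jul 11.
Jul 7 is 4 days before Jul 11; 4 mod 7 = 4, so Tuesday − 4 = Friday.

Friday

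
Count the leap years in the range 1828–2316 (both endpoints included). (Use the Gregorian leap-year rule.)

119

Multiples of 4 in [1828,2316]: 123.
Of those, multiples of 100: 5 (not leap unless ÷400).
Multiples of 400: 1.
Leap years = 123 − 5 + 1 = 119.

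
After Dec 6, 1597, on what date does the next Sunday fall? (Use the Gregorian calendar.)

Dec 6, 1597 is a Saturday.
From Saturday to the next Sunday is 1 day.
Dec 6, 1597 + 1 = Dec 7, 1597.

December 7, 1597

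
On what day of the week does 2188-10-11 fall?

Doomsday rule: the anchor day for the 2100s is Sunday. For year 88: 88÷12 = 7 r 4, and 4÷4 = 1, so 7+4+1 = 12.
Sunday + 12 ≡ Friday — that's 2188's doomsday.
In October the doomsday date is Oct 10.
Oct 11 is 1 day after Oct 10; 1 mod 7 = 1, so Friday + 1 = Saturday.

Saturday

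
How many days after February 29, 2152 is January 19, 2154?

Feb 29, 2152 → Mar 1, 2153: 366 days.
Mar 1, 2153 → Apr 1, 2153: 31 days (March has 31).
Apr 1, 2153 → May 1, 2153: 30 days (April has 30).
May 1, 2153 → Jun 1, 2153: 31 days (May has 31).
Jun 1, 2153 → Jul 1, 2153: 30 days (June has 30).
Jul 1, 2153 → Aug 1, 2153: 31 days (July has 31).
Aug 1, 2153 → Sep 1, 2153: 31 days (August has 31).
Sep 1, 2153 → Oct 1, 2153: 30 days (September has 30).
Oct 1, 2153 → Nov 1, 2153: 31 days (October has 31).
Nov 1, 2153 → Dec 1, 2153: 30 days (November has 30).
Dec 1, 2153 → Jan 1, 2154: 31 days (December has 31).
Jan 1, 2154 → Jan 19, 2154: 18 days.
Total: 690 days.

690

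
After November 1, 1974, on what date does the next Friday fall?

Nov 1, 1974 is a Friday.
From Friday to the next Friday is 7 days.
Nov 1, 1974 + 7 = Nov 8, 1974.

November 8, 1974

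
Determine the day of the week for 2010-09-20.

Monday

Doomsday rule: the anchor day for the 2000s is Tuesday. For year 10: 10÷12 = 0 r 10, and 10÷4 = 2, so 0+10+2 = 12.
Tuesday + 12 ≡ Sunday — that's 2010's doomsday.
In September the doomsday date is Sep 5.
Sep 20 is 15 days after Sep 5; 15 mod 7 = 1, so Sunday + 1 = Monday.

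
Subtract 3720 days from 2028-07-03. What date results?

−366 (one year; includes Feb 29, 2028) → Jul 3, 2027 (3354 left).
−365 (one year) → Jul 3, 2026 (2989 left).
−365 (one year) → Jul 3, 2025 (2624 left).
−365 (one year) → Jul 3, 2024 (2259 left).
−366 (one year; includes Feb 29, 2024) → Jul 3, 2023 (1893 left).
−365 (one year) → Jul 3, 2022 (1528 left).
−365 (one year) → Jul 3, 2021 (1163 left).
−365 (one year) → Jul 3, 2020 (798 left).
−366 (one year; includes Feb 29, 2020) → Jul 3, 2019 (432 left).
−365 (one year) → Jul 3, 2018 (67 left).
−3 → Jun 30, 2018 (end of Jun, 30 days; 64 left).
−30 → May 31, 2018 (end of May, 31 days; 34 left).
−31 → Apr 30, 2018 (end of Apr, 30 days; 3 left).
−3 → Apr 27, 2018.

April 27, 2018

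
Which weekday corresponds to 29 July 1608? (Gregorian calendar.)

Doomsday rule: the anchor day for the 1600s is Tuesday. For year 08: 8÷12 = 0 r 8, and 8÷4 = 2, so 0+8+2 = 10.
Tuesday + 10 ≡ Friday — that's 1608's doomsday.
In July the doomsday date is Jul 11.
Jul 29 is 18 days after Jul 11; 18 mod 7 = 4, so Friday + 4 = Tuesday.

Tuesday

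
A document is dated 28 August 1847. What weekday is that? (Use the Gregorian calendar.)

Saturday

Doomsday rule: the anchor day for the 1800s is Friday. For year 47: 47÷12 = 3 r 11, and 11÷4 = 2, so 3+11+2 = 16.
Friday + 16 ≡ Sunday — that's 1847's doomsday.
In August the doomsday date is Aug 8.
Aug 28 is 20 days after Aug 8; 20 mod 7 = 6, so Sunday + 6 = Saturday.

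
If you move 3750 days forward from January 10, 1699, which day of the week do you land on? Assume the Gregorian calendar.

First find the weekday of Jan 10, 1699. Doomsday rule: the anchor day for the 1600s is Tuesday. For year 99: 99÷12 = 8 r 3, and 3÷4 = 0, so 8+3+0 = 11.
Tuesday + 11 ≡ Saturday — that's 1699's doomsday.
In January the doomsday date is Jan 3 (1699 is not a leap year).
Jan 10 is 7 days after Jan 3; 7 mod 7 = 0, so Saturday + 0 = Saturday.
3750 mod 7 = 5, so 3750 days after a Saturday is Saturday + 5 = Thursday.

Thursday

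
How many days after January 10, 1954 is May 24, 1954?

Jan 10, 1954 → Feb 10, 1954: 31 days (January has 31).
Feb 10, 1954 → Mar 10, 1954: 28 days (February has 28).
Mar 10, 1954 → Apr 10, 1954: 31 days (March has 31).
Apr 10, 1954 → May 10, 1954: 30 days (April has 30).
May 10, 1954 → May 24, 1954: 14 days.
Total: 134 days.

134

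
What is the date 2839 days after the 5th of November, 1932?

August 14, 1940

+365 (one year) → Nov 5, 1933 (2474 left).
+365 (one year) → Nov 5, 1934 (2109 left).
+365 (one year) → Nov 5, 1935 (1744 left).
+366 (one year; includes Feb 29, 1936) → Nov 5, 1936 (1378 left).
+365 (one year) → Nov 5, 1937 (1013 left).
+365 (one year) → Nov 5, 1938 (648 left).
+365 (one year) → Nov 5, 1939 (283 left).
Nov has 30 days: +26 → Dec 1, 1939 (257 left).
Dec has 31 days: +31 → Jan 1, 1940 (226 left).
Jan has 31 days: +31 → Feb 1, 1940 (195 left).
Feb has 29 days: +29 → Mar 1, 1940 (166 left).
Mar has 31 days: +31 → Apr 1, 1940 (135 left).
Apr has 30 days: +30 → May 1, 1940 (105 left).
May has 31 days: +31 → Jun 1, 1940 (74 left).
Jun has 30 days: +30 → Jul 1, 1940 (44 left).
Jul has 31 days: +31 → Aug 1, 1940 (13 left).
+13 → Aug 14, 1940.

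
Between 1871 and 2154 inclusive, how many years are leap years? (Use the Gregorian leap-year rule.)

69

Multiples of 4 in [1871,2154]: 71.
Of those, multiples of 100: 3 (not leap unless ÷400).
Multiples of 400: 1.
Leap years = 71 − 3 + 1 = 69.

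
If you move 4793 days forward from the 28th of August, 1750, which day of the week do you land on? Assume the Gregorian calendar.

First find the weekday of Aug 28, 1750. Doomsday rule: the anchor day for the 1700s is Sunday. For year 50: 50÷12 = 4 r 2, and 2÷4 = 0, so 4+2+0 = 6.
Sunday + 6 ≡ Saturday — that's 1750's doomsday.
In August the doomsday date is Aug 8.
Aug 28 is 20 days after Aug 8; 20 mod 7 = 6, so Saturday + 6 = Friday.
4793 mod 7 = 5, so 4793 days after a Friday is Friday + 5 = Wednesday.

Wednesday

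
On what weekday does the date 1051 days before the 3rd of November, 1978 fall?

Nov 3, 1978 is a Friday.
1051 mod 7 = 1, so 1051 days before a Friday is Friday − 1 = Thursday.

Thursday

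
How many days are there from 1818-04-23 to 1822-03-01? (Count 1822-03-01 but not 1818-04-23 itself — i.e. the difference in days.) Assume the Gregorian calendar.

1408

Apr 23, 1818 → Apr 23, 1819: 365 days.
Apr 23, 1819 → Apr 23, 1820: 366 days (Feb 29, 1820 is in that span).
Apr 23, 1820 → Apr 23, 1821: 365 days.
Apr 23, 1821 → May 23, 1821: 30 days (April has 30).
May 23, 1821 → Jun 23, 1821: 31 days (May has 31).
Jun 23, 1821 → Jul 23, 1821: 30 days (June has 30).
Jul 23, 1821 → Aug 23, 1821: 31 days (July has 31).
Aug 23, 1821 → Sep 23, 1821: 31 days (August has 31).
Sep 23, 1821 → Oct 23, 1821: 30 days (September has 30).
Oct 23, 1821 → Nov 23, 1821: 31 days (October has 31).
Nov 23, 1821 → Dec 23, 1821: 30 days (November has 30).
Dec 23, 1821 → Jan 23, 1822: 31 days (December has 31).
Jan 23, 1822 → Feb 23, 1822: 31 days (January has 31).
Feb 23, 1822 → Mar 1, 1822: 6 days.
Total: 1408 days.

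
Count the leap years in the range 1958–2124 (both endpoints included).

41

Multiples of 4 in [1958,2124]: 42.
Of those, multiples of 100: 2 (not leap unless ÷400).
Multiples of 400: 1.
Leap years = 42 − 2 + 1 = 41.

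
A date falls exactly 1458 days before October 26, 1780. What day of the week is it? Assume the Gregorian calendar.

Tuesday

Oct 26, 1780 is a Thursday.
1458 mod 7 = 2, so 1458 days before a Thursday is Thursday − 2 = Tuesday.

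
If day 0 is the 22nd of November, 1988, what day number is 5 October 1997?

3239

Nov 22, 1988 → Nov 22, 1989: 365 days.
Nov 22, 1989 → Nov 22, 1990: 365 days.
Nov 22, 1990 → Nov 22, 1991: 365 days.
Nov 22, 1991 → Nov 22, 1992: 366 days (Feb 29, 1992 is in that span).
Nov 22, 1992 → Nov 22, 1993: 365 days.
Nov 22, 1993 → Nov 22, 1994: 365 days.
Nov 22, 1994 → Nov 22, 1995: 365 days.
Nov 22, 1995 → Nov 22, 1996: 366 days (Feb 29, 1996 is in that span).
Nov 22, 1996 → Dec 22, 1996: 30 days (November has 30).
Dec 22, 1996 → Jan 22, 1997: 31 days (December has 31).
Jan 22, 1997 → Feb 22, 1997: 31 days (January has 31).
Feb 22, 1997 → Mar 22, 1997: 28 days (February has 28).
Mar 22, 1997 → Apr 22, 1997: 31 days (March has 31).
Apr 22, 1997 → May 22, 1997: 30 days (April has 30).
May 22, 1997 → Jun 22, 1997: 31 days (May has 31).
Jun 22, 1997 → Jul 22, 1997: 30 days (June has 30).
Jul 22, 1997 → Aug 22, 1997: 31 days (July has 31).
Aug 22, 1997 → Sep 22, 1997: 31 days (August has 31).
Sep 22, 1997 → Oct 5, 1997: 13 days.
Total: 3239 days.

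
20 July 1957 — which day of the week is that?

Saturday

Doomsday rule: the anchor day for the 1900s is Wednesday. For year 57: 57÷12 = 4 r 9, and 9÷4 = 2, so 4+9+2 = 15.
Wednesday + 15 ≡ Thursday — that's 1957's doomsday.
In July the doomsday date is Jul 11.
Jul 20 is 9 days after Jul 11; 9 mod 7 = 2, so Thursday + 2 = Saturday.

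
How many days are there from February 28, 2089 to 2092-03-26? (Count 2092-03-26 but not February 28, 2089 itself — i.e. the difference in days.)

Feb 28, 2089 → Feb 28, 2090: 365 days.
Feb 28, 2090 → Feb 28, 2091: 365 days.
Feb 28, 2091 → Mar 28, 2091: 28 days (February has 28).
Mar 28, 2091 → Apr 28, 2091: 31 days (March has 31).
Apr 28, 2091 → May 28, 2091: 30 days (April has 30).
May 28, 2091 → Jun 28, 2091: 31 days (May has 31).
Jun 28, 2091 → Jul 28, 2091: 30 days (June has 30).
Jul 28, 2091 → Aug 28, 2091: 31 days (July has 31).
Aug 28, 2091 → Sep 28, 2091: 31 days (August has 31).
Sep 28, 2091 → Oct 28, 2091: 30 days (September has 30).
Oct 28, 2091 → Nov 28, 2091: 31 days (October has 31).
Nov 28, 2091 → Dec 28, 2091: 30 days (November has 30).
Dec 28, 2091 → Jan 28, 2092: 31 days (December has 31).
Jan 28, 2092 → Feb 28, 2092: 31 days (January has 31).
Feb 28, 2092 → Mar 26, 2092: 27 days.
Total: 1122 days.

1122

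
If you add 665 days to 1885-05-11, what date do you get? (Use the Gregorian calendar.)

+365 (one year) → May 11, 1886 (300 left).
May has 31 days: +21 → Jun 1, 1886 (279 left).
Jun has 30 days: +30 → Jul 1, 1886 (249 left).
Jul has 31 days: +31 → Aug 1, 1886 (218 left).
Aug has 31 days: +31 → Sep 1, 1886 (187 left).
Sep has 30 days: +30 → Oct 1, 1886 (157 left).
Oct has 31 days: +31 → Nov 1, 1886 (126 left).
Nov has 30 days: +30 → Dec 1, 1886 (96 left).
Dec has 31 days: +31 → Jan 1, 1887 (65 left).
Jan has 31 days: +31 → Feb 1, 1887 (34 left).
Feb has 28 days: +28 → Mar 1, 1887 (6 left).
+6 → Mar 7, 1887.

March 7, 1887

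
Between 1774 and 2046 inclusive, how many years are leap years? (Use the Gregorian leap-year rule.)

66

Multiples of 4 in [1774,2046]: 68.
Of those, multiples of 100: 3 (not leap unless ÷400).
Multiples of 400: 1.
Leap years = 68 − 3 + 1 = 66.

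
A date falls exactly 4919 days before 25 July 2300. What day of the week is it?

Friday

Jul 25, 2300 is a Wednesday.
4919 mod 7 = 5, so 4919 days before a Wednesday is Wednesday − 5 = Friday.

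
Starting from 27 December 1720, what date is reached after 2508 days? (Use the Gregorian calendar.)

+365 (one year) → Dec 27, 1721 (2143 left).
+365 (one year) → Dec 27, 1722 (1778 left).
+365 (one year) → Dec 27, 1723 (1413 left).
+366 (one year; includes Feb 29, 1724) → Dec 27, 1724 (1047 left).
+365 (one year) → Dec 27, 1725 (682 left).
+365 (one year) → Dec 27, 1726 (317 left).
Dec has 31 days: +5 → Jan 1, 1727 (312 left).
Jan has 31 days: +31 → Feb 1, 1727 (281 left).
Feb has 28 days: +28 → Mar 1, 1727 (253 left).
Mar has 31 days: +31 → Apr 1, 1727 (222 left).
Apr has 30 days: +30 → May 1, 1727 (192 left).
May has 31 days: +31 → Jun 1, 1727 (161 left).
Jun has 30 days: +30 → Jul 1, 1727 (131 left).
Jul has 31 days: +31 → Aug 1, 1727 (100 left).
Aug has 31 days: +31 → Sep 1, 1727 (69 left).
Sep has 30 days: +30 → Oct 1, 1727 (39 left).
Oct has 31 days: +31 → Nov 1, 1727 (8 left).
+8 → Nov 9, 1727.

November 9, 1727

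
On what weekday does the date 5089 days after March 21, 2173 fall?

Mar 21, 2173 is a Sunday.
5089 mod 7 = 0, so 5089 days after a Sunday is Sunday + 0 = Sunday.

Sunday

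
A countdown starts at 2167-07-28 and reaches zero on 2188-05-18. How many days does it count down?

Jul 28, 2167 → Jul 28, 2168: 366 days (Feb 29, 2168 is in that span).
Jul 28, 2168 → Jul 28, 2169: 365 days.
Jul 28, 2169 → Jul 28, 2170: 365 days.
Jul 28, 2170 → Jul 28, 2171: 365 days.
Jul 28, 2171 → Jul 28, 2172: 366 days (Feb 29, 2172 is in that span).
Jul 28, 2172 → Jul 28, 2173: 365 days.
Jul 28, 2173 → Jul 28, 2174: 365 days.
Jul 28, 2174 → Jul 28, 2175: 365 days.
Jul 28, 2175 → Jul 28, 2176: 366 days (Feb 29, 2176 is in that span).
Jul 28, 2176 → Jul 28, 2177: 365 days.
Jul 28, 2177 → Jul 28, 2178: 365 days.
Jul 28, 2178 → Jul 28, 2179: 365 days.
Jul 28, 2179 → Jul 28, 2180: 366 days (Feb 29, 2180 is in that span).
Jul 28, 2180 → Jul 28, 2181: 365 days.
Jul 28, 2181 → Jul 28, 2182: 365 days.
Jul 28, 2182 → Jul 28, 2183: 365 days.
Jul 28, 2183 → Jul 28, 2184: 366 days (Feb 29, 2184 is in that span).
Jul 28, 2184 → Jul 28, 2185: 365 days.
Jul 28, 2185 → Jul 28, 2186: 365 days.
Jul 28, 2186 → Jul 28, 2187: 365 days.
Jul 28, 2187 → Aug 28, 2187: 31 days (July has 31).
Aug 28, 2187 → Sep 28, 2187: 31 days (August has 31).
Sep 28, 2187 → Oct 28, 2187: 30 days (September has 30).
Oct 28, 2187 → Nov 28, 2187: 31 days (October has 31).
Nov 28, 2187 → Dec 28, 2187: 30 days (November has 30).
Dec 28, 2187 → Jan 28, 2188: 31 days (December has 31).
Jan 28, 2188 → Feb 28, 2188: 31 days (January has 31).
Feb 28, 2188 → Mar 28, 2188: 29 days (February has 29).
Mar 28, 2188 → Apr 28, 2188: 31 days (March has 31).
Apr 28, 2188 → May 18, 2188: 20 days.
Total: 7600 days.

7600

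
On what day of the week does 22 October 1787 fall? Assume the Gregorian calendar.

Monday

Doomsday rule: the anchor day for the 1700s is Sunday. For year 87: 87÷12 = 7 r 3, and 3÷4 = 0, so 7+3+0 = 10.
Sunday + 10 ≡ Wednesday — that's 1787's doomsday.
In October the doomsday date is Oct 10.
Oct 22 is 12 days after Oct 10; 12 mod 7 = 5, so Wednesday + 5 = Monday.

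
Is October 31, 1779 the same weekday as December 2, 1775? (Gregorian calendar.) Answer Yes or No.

No

From Dec 2, 1775 to Oct 31, 1779 is 1429 days.
1429 mod 7 = 1, so they are different weekdays.
(Dec 2, 1775 is a Saturday; Oct 31, 1779 is a Sunday.)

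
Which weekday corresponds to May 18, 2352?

Sunday

Doomsday rule: the anchor day for the 2300s is Wednesday. For year 52: 52÷12 = 4 r 4, and 4÷4 = 1, so 4+4+1 = 9.
Wednesday + 9 ≡ Friday — that's 2352's doomsday.
In May the doomsday date is May 9.
May 18 is 9 days after May 9; 9 mod 7 = 2, so Friday + 2 = Sunday.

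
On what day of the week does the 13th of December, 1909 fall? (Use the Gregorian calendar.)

Doomsday rule: the anchor day for the 1900s is Wednesday. For year 09: 9÷12 = 0 r 9, and 9÷4 = 2, so 0+9+2 = 11.
Wednesday + 11 ≡ Sunday — that's 1909's doomsday.
In December the doomsday date is Dec 12.
Dec 13 is 1 day after Dec 12; 1 mod 7 = 1, so Sunday + 1 = Monday.

Monday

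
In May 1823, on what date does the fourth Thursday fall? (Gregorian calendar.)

May 1, 1823 is a Thursday.
The first Thursday is therefore May 1 (same day).
The fourth Thursday is 1 + 3×7 = May 22.

May 22, 1823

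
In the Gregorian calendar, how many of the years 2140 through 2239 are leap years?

Multiples of 4 in [2140,2239]: 25.
Of those, multiples of 100: 1 (not leap unless ÷400).
Multiples of 400: 0.
Leap years = 25 − 1 + 0 = 24.

24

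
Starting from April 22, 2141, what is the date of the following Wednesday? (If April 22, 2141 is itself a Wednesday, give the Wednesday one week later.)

Apr 22, 2141 is a Saturday.
From Saturday to the next Wednesday is 4 days.
Apr 22, 2141 + 4 = Apr 26, 2141.

April 26, 2141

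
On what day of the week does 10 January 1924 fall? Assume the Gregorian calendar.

Thursday

January 1, 1924 is a Tuesday.
Jan 1, 1924 → Jan 10, 1924: 9 days.
Total: 9 days.
9 mod 7 = 2, so Tuesday + 2 = Thursday.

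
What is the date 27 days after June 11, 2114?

Jun has 30 days: +20 → Jul 1, 2114 (7 left).
+7 → Jul 8, 2114.

July 8, 2114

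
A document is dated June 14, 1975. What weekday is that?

Saturday

Doomsday rule: the anchor day for the 1900s is Wednesday. For year 75: 75÷12 = 6 r 3, and 3÷4 = 0, so 6+3+0 = 9.
Wednesday + 9 ≡ Friday — that's 1975's doomsday.
In June the doomsday date is Jun 6.
Jun 14 is 8 days after Jun 6; 8 mod 7 = 1, so Friday + 1 = Saturday.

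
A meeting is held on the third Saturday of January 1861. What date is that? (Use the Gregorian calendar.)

January 19, 1861

January 1, 1861 is a Tuesday.
The first Saturday is therefore January 5 (4 days later).
The third Saturday is 5 + 2×7 = January 19.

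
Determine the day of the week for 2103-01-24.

Wednesday

Doomsday rule: the anchor day for the 2100s is Sunday. For year 03: 3÷12 = 0 r 3, and 3÷4 = 0, so 0+3+0 = 3.
Sunday + 3 ≡ Wednesday — that's 2103's doomsday.
In January the doomsday date is Jan 3 (2103 is not a leap year).
Jan 24 is 21 days after Jan 3; 21 mod 7 = 0, so Wednesday + 0 = Wednesday.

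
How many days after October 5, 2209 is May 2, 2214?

1670

Oct 5, 2209 → Oct 5, 2210: 365 days.
Oct 5, 2210 → Oct 5, 2211: 365 days.
Oct 5, 2211 → Oct 5, 2212: 366 days (Feb 29, 2212 is in that span).
Oct 5, 2212 → Oct 5, 2213: 365 days.
Oct 5, 2213 → Nov 5, 2213: 31 days (October has 31).
Nov 5, 2213 → Dec 5, 2213: 30 days (November has 30).
Dec 5, 2213 → Jan 5, 2214: 31 days (December has 31).
Jan 5, 2214 → Feb 5, 2214: 31 days (January has 31).
Feb 5, 2214 → Mar 5, 2214: 28 days (February has 28).
Mar 5, 2214 → Apr 5, 2214: 31 days (March has 31).
Apr 5, 2214 → May 2, 2214: 27 days.
Total: 1670 days.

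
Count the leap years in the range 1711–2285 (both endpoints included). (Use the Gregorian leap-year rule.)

Multiples of 4 in [1711,2285]: 144.
Of those, multiples of 100: 5 (not leap unless ÷400).
Multiples of 400: 1.
Leap years = 144 − 5 + 1 = 140.

140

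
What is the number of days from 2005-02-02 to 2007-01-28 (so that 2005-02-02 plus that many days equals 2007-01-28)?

Feb 2, 2005 → Feb 2, 2006: 365 days.
Feb 2, 2006 → Mar 2, 2006: 28 days (February has 28).
Mar 2, 2006 → Apr 2, 2006: 31 days (March has 31).
Apr 2, 2006 → May 2, 2006: 30 days (April has 30).
May 2, 2006 → Jun 2, 2006: 31 days (May has 31).
Jun 2, 2006 → Jul 2, 2006: 30 days (June has 30).
Jul 2, 2006 → Aug 2, 2006: 31 days (July has 31).
Aug 2, 2006 → Sep 2, 2006: 31 days (August has 31).
Sep 2, 2006 → Oct 2, 2006: 30 days (September has 30).
Oct 2, 2006 → Nov 2, 2006: 31 days (October has 31).
Nov 2, 2006 → Dec 2, 2006: 30 days (November has 30).
Dec 2, 2006 → Jan 2, 2007: 31 days (December has 31).
Jan 2, 2007 → Jan 28, 2007: 26 days.
Total: 725 days.

725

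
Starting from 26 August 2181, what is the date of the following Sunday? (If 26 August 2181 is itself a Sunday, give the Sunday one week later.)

September 2, 2181

Aug 26, 2181 is a Sunday.
From Sunday to the next Sunday is 7 days.
Aug 26, 2181 + 7 = Sep 2, 2181.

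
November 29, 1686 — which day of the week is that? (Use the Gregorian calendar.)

Doomsday rule: the anchor day for the 1600s is Tuesday. For year 86: 86÷12 = 7 r 2, and 2÷4 = 0, so 7+2+0 = 9.
Tuesday + 9 ≡ Thursday — that's 1686's doomsday.
In November the doomsday date is Nov 7.
Nov 29 is 22 days after Nov 7; 22 mod 7 = 1, so Thursday + 1 = Friday.

Friday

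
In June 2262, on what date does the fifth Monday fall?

June 1, 2262 is a Sunday.
The first Monday is therefore June 2 (1 days later).
The fifth Monday is 2 + 4×7 = June 30.

June 30, 2262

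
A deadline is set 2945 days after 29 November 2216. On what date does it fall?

December 22, 2224

+365 (one year) → Nov 29, 2217 (2580 left).
+365 (one year) → Nov 29, 2218 (2215 left).
+365 (one year) → Nov 29, 2219 (1850 left).
+366 (one year; includes Feb 29, 2220) → Nov 29, 2220 (1484 left).
+365 (one year) → Nov 29, 2221 (1119 left).
+365 (one year) → Nov 29, 2222 (754 left).
+365 (one year) → Nov 29, 2223 (389 left).
Nov has 30 days: +2 → Dec 1, 2223 (387 left).
Dec has 31 days: +31 → Jan 1, 2224 (356 left).
Jan has 31 days: +31 → Feb 1, 2224 (325 left).
Feb has 29 days: +29 → Mar 1, 2224 (296 left).
Mar has 31 days: +31 → Apr 1, 2224 (265 left).
Apr has 30 days: +30 → May 1, 2224 (235 left).
May has 31 days: +31 → Jun 1, 2224 (204 left).
Jun has 30 days: +30 → Jul 1, 2224 (174 left).
Jul has 31 days: +31 → Aug 1, 2224 (143 left).
Aug has 31 days: +31 → Sep 1, 2224 (112 left).
Sep has 30 days: +30 → Oct 1, 2224 (82 left).
Oct has 31 days: +31 → Nov 1, 2224 (51 left).
Nov has 30 days: +30 → Dec 1, 2224 (21 left).
+21 → Dec 22, 2224.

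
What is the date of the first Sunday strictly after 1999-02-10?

Feb 10, 1999 is a Wednesday.
From Wednesday to the next Sunday is 4 days.
Feb 10, 1999 + 4 = Feb 14, 1999.

February 14, 1999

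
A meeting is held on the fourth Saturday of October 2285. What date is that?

October 1, 2285 is a Thursday.
The first Saturday is therefore October 3 (2 days later).
The fourth Saturday is 3 + 3×7 = October 24.

October 24, 2285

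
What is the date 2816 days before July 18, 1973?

November 1, 1965

−365 (one year) → Jul 18, 1972 (2451 left).
−366 (one year; includes Feb 29, 1972) → Jul 18, 1971 (2085 left).
−365 (one year) → Jul 18, 1970 (1720 left).
−365 (one year) → Jul 18, 1969 (1355 left).
−365 (one year) → Jul 18, 1968 (990 left).
−366 (one year; includes Feb 29, 1968) → Jul 18, 1967 (624 left).
−365 (one year) → Jul 18, 1966 (259 left).
−18 → Jun 30, 1966 (end of Jun, 30 days; 241 left).
−30 → May 31, 1966 (end of May, 31 days; 211 left).
−31 → Apr 30, 1966 (end of Apr, 30 days; 180 left).
−30 → Mar 31, 1966 (end of Mar, 31 days; 150 left).
−31 → Feb 28, 1966 (end of Feb, 28 days; 119 left).
−28 → Jan 31, 1966 (end of Jan, 31 days; 91 left).
−31 → Dec 31, 1965 (end of Dec, 31 days; 60 left).
−31 → Nov 30, 1965 (end of Nov, 30 days; 29 left).
−29 → Nov 1, 1965.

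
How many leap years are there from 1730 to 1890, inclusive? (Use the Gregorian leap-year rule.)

Multiples of 4 in [1730,1890]: 40.
Of those, multiples of 100: 1 (not leap unless ÷400).
Multiples of 400: 0.
Leap years = 40 − 1 + 0 = 39.

39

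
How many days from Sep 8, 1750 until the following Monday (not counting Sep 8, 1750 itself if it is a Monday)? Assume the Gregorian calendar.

Sep 8, 1750 is a Tuesday.
From Tuesday to the next Monday is 6 days.

6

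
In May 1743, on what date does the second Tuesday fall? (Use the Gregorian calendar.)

May 14, 1743

May 1, 1743 is a Wednesday.
The first Tuesday is therefore May 7 (6 days later).
The second Tuesday is 7 + 1×7 = May 14.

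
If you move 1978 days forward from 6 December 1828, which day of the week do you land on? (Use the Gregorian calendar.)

Wednesday

Dec 6, 1828 is a Saturday.
1978 mod 7 = 4, so 1978 days after a Saturday is Saturday + 4 = Wednesday.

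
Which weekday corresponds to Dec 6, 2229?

Doomsday rule: the anchor day for the 2200s is Friday. For year 29: 29÷12 = 2 r 5, and 5÷4 = 1, so 2+5+1 = 8.
Friday + 8 ≡ Saturday — that's 2229's doomsday.
In December the doomsday date is Dec 12.
Dec 6 is 6 days before Dec 12; 6 mod 7 = 6, so Saturday − 6 = Sunday.

Sunday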